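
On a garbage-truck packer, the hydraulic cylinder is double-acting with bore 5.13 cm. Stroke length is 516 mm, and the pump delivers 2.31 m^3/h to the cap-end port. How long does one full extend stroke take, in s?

Cap-side area A_cap = π/4 × (5.13 cm)² = 20.67 cm^2
Swept volume V = A × L; t = V / Q = A·L / Q

t ≈ 1.66 s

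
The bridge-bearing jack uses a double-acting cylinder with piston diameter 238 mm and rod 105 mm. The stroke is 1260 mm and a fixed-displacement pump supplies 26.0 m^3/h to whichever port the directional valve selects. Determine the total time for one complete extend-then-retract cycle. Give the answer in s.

Cap-side area A_cap = π/4 × (238 mm)² = 44490 mm^2
Rod-side annular area A_ann = π/4 × (238² − 105²) = 35830 mm^2
t_ext = A_cap·L/Q = 7.761 s
t_ret = A_ann·L/Q = 6.251 s
t_cycle = t_ext + t_ret

t ≈ 14.0 s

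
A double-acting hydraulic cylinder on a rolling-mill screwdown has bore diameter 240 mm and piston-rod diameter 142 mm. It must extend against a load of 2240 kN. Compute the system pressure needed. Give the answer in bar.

P ≈ 495 bar

Cap-side area A_cap = π/4 × (240 mm)² = 45240 mm^2
P = F / A = 2240 kN / A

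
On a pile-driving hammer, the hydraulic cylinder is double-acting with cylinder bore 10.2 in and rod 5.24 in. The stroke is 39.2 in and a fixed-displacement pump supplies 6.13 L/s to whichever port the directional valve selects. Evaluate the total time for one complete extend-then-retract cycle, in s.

t ≈ 14.9 s

Cap-side area A_cap = π/4 × (10.2 in)² = 81.71 in^2
Rod-side annular area A_ann = π/4 × (10.2² − 5.24²) = 60.15 in^2
t_ext = A_cap·L/Q = 8.563 s
t_ret = A_ann·L/Q = 6.303 s
t_cycle = t_ext + t_ret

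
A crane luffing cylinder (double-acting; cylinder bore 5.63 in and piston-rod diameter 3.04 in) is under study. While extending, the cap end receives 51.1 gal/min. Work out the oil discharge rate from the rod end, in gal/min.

Q_out ≈ 36.2 gal/min

Cap-side area A_cap = π/4 × (5.63 in)² = 24.89 in^2
Rod-side annular area A_ann = π/4 × (5.63² − 3.04²) = 17.64 in^2
Piston speed v = Q_in/A_cap; rod-end outflow Q_out = v × A_ann = Q_in × A_ann/A_cap.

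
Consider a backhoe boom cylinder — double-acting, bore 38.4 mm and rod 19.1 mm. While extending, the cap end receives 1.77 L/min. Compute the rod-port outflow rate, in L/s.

Q_out ≈ 0.0222 L/s

Cap-side area A_cap = π/4 × (38.4 mm)² = 1158 mm^2
Rod-side annular area A_ann = π/4 × (38.4² − 19.1²) = 871.6 mm^2
Piston speed v = Q_in/A_cap; rod-end outflow Q_out = v × A_ann = Q_in × A_ann/A_cap.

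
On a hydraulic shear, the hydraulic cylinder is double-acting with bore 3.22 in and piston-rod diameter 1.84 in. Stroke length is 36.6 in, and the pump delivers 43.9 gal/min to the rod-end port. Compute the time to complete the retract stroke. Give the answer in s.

t ≈ 1.19 s

Rod-side annular area A_ann = π/4 × (3.22² − 1.84²) = 5.484 in^2
Swept volume V = A × L; t = V / Q = A·L / Q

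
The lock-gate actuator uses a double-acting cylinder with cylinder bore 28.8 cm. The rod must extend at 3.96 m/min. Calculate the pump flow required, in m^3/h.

Q ≈ 15.5 m^3/h

Cap-side area A_cap = π/4 × (28.8 cm)² = 651.4 cm^2
Q = A × v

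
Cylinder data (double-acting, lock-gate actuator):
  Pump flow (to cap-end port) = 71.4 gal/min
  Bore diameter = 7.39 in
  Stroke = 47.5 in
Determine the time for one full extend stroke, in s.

t ≈ 7.41 s

Cap-side area A_cap = π/4 × (7.39 in)² = 42.89 in^2
Swept volume V = A × L; t = V / Q = A·L / Q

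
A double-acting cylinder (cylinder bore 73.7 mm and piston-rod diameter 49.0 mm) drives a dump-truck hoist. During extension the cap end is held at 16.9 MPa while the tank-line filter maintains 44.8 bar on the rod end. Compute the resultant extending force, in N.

F ≈ 61400 N

Cap-side area A_cap = π/4 × (73.7 mm)² = 4266 mm^2
Rod-side annular area A_ann = π/4 × (73.7² − 49.0²) = 2380 mm^2
Net thrust = P_cap·A_cap − P_rod·A_ann = 72100 N − 10660 N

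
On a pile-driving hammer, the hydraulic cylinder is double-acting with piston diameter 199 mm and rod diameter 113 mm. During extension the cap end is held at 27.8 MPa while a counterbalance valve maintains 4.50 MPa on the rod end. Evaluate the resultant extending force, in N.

Cap-side area A_cap = π/4 × (199 mm)² = 31100 mm^2
Rod-side annular area A_ann = π/4 × (199² − 113²) = 21070 mm^2
Net thrust = P_cap·A_cap − P_rod·A_ann = 8.647e5 N − 94830 N

F ≈ 7.70e5 N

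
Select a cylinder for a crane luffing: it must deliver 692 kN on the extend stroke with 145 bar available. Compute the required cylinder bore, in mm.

Extension force acts on the full piston face: F = P × (π/4)D².
D = √(4F / (πP)) = √(4 × 692 kN / (π × 145 bar))

D ≈ 247 mm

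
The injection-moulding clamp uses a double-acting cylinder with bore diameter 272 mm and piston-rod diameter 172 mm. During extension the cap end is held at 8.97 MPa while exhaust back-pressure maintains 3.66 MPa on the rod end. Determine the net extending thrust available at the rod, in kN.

Cap-side area A_cap = π/4 × (272 mm)² = 58110 mm^2
Rod-side annular area A_ann = π/4 × (272² − 172²) = 34870 mm^2
Net thrust = P_cap·A_cap − P_rod·A_ann = 521.2 kN − 127.6 kN

F ≈ 394 kN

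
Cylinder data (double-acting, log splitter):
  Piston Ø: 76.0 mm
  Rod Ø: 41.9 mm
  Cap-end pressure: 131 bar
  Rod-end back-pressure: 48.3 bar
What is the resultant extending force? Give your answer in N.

F ≈ 44200 N

Cap-side area A_cap = π/4 × (76.0 mm)² = 4536 mm^2
Rod-side annular area A_ann = π/4 × (76.0² − 41.9²) = 3158 mm^2
Net thrust = P_cap·A_cap − P_rod·A_ann = 59430 N − 15250 N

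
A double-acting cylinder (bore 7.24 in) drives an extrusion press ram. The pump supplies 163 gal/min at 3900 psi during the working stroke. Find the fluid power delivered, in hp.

W ≈ 371 hp

Hydraulic power = P × Q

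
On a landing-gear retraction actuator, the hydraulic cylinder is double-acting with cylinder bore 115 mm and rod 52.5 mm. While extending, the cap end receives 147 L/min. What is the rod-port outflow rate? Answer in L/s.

Cap-side area A_cap = π/4 × (115 mm)² = 10390 mm^2
Rod-side annular area A_ann = π/4 × (115² − 52.5²) = 8222 mm^2
Piston speed v = Q_in/A_cap; rod-end outflow Q_out = v × A_ann = Q_in × A_ann/A_cap.

Q_out ≈ 1.94 L/s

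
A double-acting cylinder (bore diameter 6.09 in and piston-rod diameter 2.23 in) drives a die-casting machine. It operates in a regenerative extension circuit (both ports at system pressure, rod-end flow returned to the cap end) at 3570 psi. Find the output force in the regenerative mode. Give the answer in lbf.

With equal pressure on both faces, forces on the annular region cancel; the net push is pressure × rod cross-section.
Rod cross-section A_rod = π/4 × (2.23 in)² = 3.906 in^2
F = P × A_rod

F ≈ 13900 lbf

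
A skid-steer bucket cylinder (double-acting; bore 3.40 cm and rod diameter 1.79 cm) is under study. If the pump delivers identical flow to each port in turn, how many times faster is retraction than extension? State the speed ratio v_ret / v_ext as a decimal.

v_ret/v_ext ≈ 1.38

Cap-side area A_cap = π/4 × (3.40 cm)² = 9.079 cm^2
Rod-side annular area A_ann = π/4 × (3.40² − 1.79²) = 6.563 cm^2
For equal Q, v ∝ 1/A, so v_ret/v_ext = A_cap/A_ann.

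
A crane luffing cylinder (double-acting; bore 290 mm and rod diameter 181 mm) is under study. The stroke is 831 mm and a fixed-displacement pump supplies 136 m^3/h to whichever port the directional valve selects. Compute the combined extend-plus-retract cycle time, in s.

t ≈ 2.34 s

Cap-side area A_cap = π/4 × (290 mm)² = 66050 mm^2
Rod-side annular area A_ann = π/4 × (290² − 181²) = 40320 mm^2
t_ext = A_cap·L/Q = 1.453 s
t_ret = A_ann·L/Q = 0.8870 s
t_cycle = t_ext + t_ret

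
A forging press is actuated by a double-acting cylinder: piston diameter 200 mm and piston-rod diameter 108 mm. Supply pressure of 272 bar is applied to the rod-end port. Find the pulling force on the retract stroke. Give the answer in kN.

F ≈ 605 kN

Rod-side annular area A_ann = π/4 × (200² − 108²) = 22260 mm^2
On retraction the pressure acts on the annular area (bore minus rod).
F = P × A_ann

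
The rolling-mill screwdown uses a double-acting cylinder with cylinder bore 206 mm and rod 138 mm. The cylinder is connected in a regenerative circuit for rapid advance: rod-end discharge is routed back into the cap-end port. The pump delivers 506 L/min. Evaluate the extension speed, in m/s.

v ≈ 0.564 m/s

In regeneration the rod-end outflow joins the pump flow into the cap end, so the net volume the pump must supply per unit advance equals the rod cross-section area.
Rod cross-section A_rod = π/4 × (138 mm)² = 14960 mm^2
v = Q_pump / A_rod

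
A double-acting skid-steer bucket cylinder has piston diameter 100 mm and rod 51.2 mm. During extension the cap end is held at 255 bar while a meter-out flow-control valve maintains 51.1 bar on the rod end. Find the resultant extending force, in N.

Cap-side area A_cap = π/4 × (100 mm)² = 7854 mm^2
Rod-side annular area A_ann = π/4 × (100² − 51.2²) = 5795 mm^2
Net thrust = P_cap·A_cap − P_rod·A_ann = 2.003e5 N − 29610 N

F ≈ 1.71e5 N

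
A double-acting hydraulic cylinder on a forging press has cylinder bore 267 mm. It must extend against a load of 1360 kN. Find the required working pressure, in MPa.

P ≈ 24.3 MPa

Cap-side area A_cap = π/4 × (267 mm)² = 55990 mm^2
P = F / A = 1360 kN / A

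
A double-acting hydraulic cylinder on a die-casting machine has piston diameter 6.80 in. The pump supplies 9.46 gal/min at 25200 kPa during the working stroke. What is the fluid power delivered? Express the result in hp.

Hydraulic power = P × Q

W ≈ 20.2 hp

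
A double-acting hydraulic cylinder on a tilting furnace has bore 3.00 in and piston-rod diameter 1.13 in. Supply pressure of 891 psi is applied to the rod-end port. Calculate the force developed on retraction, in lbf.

F ≈ 5400 lbf

Rod-side annular area A_ann = π/4 × (3.00² − 1.13²) = 6.066 in^2
On retraction the pressure acts on the annular area (bore minus rod).
F = P × A_ann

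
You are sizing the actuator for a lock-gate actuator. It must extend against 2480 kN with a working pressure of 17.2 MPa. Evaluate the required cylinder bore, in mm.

D ≈ 428 mm

Extension force acts on the full piston face: F = P × (π/4)D².
D = √(4F / (πP)) = √(4 × 2480 kN / (π × 17.2 MPa))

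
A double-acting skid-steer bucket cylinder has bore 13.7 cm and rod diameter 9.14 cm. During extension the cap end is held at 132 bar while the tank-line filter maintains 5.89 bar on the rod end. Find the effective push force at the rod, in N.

F ≈ 1.90e5 N

Cap-side area A_cap = π/4 × (13.7 cm)² = 147.4 cm^2
Rod-side annular area A_ann = π/4 × (13.7² − 9.14²) = 81.80 cm^2
Net thrust = P_cap·A_cap − P_rod·A_ann = 1.946e5 N − 4818 N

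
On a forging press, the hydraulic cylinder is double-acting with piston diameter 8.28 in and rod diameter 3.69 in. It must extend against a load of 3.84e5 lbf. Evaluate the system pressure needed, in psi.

Cap-side area A_cap = π/4 × (8.28 in)² = 53.85 in^2
P = F / A = 3.84e5 lbf / A

P ≈ 7130 psi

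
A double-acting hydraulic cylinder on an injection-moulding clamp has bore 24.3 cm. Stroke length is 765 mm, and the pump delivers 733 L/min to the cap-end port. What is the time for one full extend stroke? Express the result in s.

t ≈ 2.90 s

Cap-side area A_cap = π/4 × (24.3 cm)² = 463.8 cm^2
Swept volume V = A × L; t = V / Q = A·L / Q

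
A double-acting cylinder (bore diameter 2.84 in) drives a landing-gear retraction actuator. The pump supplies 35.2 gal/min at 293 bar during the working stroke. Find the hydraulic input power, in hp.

Hydraulic power = P × Q

W ≈ 87.3 hp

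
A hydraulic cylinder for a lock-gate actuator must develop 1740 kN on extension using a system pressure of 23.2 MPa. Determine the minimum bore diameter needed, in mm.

D ≈ 309 mm

Extension force acts on the full piston face: F = P × (π/4)D².
D = √(4F / (πP)) = √(4 × 1740 kN / (π × 23.2 MPa))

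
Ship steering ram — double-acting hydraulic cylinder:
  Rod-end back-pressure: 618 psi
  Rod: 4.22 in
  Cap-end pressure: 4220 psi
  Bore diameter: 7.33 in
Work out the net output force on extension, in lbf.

F ≈ 1.61e5 lbf

Cap-side area A_cap = π/4 × (7.33 in)² = 42.20 in^2
Rod-side annular area A_ann = π/4 × (7.33² − 4.22²) = 28.21 in^2
Net thrust = P_cap·A_cap − P_rod·A_ann = 1.781e5 lbf − 17430 lbf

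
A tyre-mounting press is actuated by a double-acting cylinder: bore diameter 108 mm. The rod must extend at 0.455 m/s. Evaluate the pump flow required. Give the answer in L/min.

Cap-side area A_cap = π/4 × (108 mm)² = 9161 mm^2
Q = A × v

Q ≈ 250 L/min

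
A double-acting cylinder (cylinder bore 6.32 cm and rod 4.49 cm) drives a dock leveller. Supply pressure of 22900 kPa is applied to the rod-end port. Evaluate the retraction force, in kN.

Rod-side annular area A_ann = π/4 × (6.32² − 4.49²) = 15.54 cm^2
On retraction the pressure acts on the annular area (bore minus rod).
F = P × A_ann

F ≈ 35.6 kN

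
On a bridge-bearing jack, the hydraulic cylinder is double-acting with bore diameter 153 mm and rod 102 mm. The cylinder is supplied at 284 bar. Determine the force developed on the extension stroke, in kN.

F ≈ 522 kN

Cap-side area A_cap = π/4 × (153 mm)² = 18390 mm^2
F = P × A_cap = 284 bar × A_cap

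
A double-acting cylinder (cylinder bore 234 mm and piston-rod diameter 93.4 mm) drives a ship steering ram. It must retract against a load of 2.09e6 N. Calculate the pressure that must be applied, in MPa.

Rod-side annular area A_ann = π/4 × (234² − 93.4²) = 36150 mm^2
Retraction: pressure acts on the annular area.
P = F / A = 2.09e6 N / A

P ≈ 57.8 MPa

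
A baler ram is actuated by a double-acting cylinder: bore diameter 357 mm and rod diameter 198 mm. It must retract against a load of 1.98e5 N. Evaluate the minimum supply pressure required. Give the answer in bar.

Rod-side annular area A_ann = π/4 × (357² − 198²) = 69310 mm^2
Retraction: pressure acts on the annular area.
P = F / A = 1.98e5 N / A

P ≈ 28.6 bar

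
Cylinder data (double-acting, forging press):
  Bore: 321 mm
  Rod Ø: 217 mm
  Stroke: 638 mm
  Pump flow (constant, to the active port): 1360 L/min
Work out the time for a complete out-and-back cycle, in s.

Cap-side area A_cap = π/4 × (321 mm)² = 80930 mm^2
Rod-side annular area A_ann = π/4 × (321² − 217²) = 43940 mm^2
t_ext = A_cap·L/Q = 2.278 s
t_ret = A_ann·L/Q = 1.237 s
t_cycle = t_ext + t_ret

t ≈ 3.51 s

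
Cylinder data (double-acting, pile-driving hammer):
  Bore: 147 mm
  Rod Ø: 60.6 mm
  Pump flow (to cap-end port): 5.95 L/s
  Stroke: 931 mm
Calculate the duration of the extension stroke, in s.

t ≈ 2.66 s

Cap-side area A_cap = π/4 × (147 mm)² = 16970 mm^2
Swept volume V = A × L; t = V / Q = A·L / Q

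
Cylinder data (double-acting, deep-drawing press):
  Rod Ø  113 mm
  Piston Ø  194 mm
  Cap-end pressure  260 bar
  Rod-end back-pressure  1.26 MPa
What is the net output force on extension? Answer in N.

F ≈ 7.44e5 N

Cap-side area A_cap = π/4 × (194 mm)² = 29560 mm^2
Rod-side annular area A_ann = π/4 × (194² − 113²) = 19530 mm^2
Net thrust = P_cap·A_cap − P_rod·A_ann = 7.685e5 N − 24610 N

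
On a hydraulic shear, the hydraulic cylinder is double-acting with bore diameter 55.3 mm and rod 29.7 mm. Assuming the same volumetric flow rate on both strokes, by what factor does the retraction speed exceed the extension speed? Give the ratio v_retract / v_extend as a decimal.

v_ret/v_ext ≈ 1.41

Cap-side area A_cap = π/4 × (55.3 mm)² = 2402 mm^2
Rod-side annular area A_ann = π/4 × (55.3² − 29.7²) = 1709 mm^2
For equal Q, v ∝ 1/A, so v_ret/v_ext = A_cap/A_ann.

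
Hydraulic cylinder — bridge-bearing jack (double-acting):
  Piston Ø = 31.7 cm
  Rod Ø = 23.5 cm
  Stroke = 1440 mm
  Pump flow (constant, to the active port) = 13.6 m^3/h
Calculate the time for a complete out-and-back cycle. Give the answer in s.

t ≈ 43.6 s

Cap-side area A_cap = π/4 × (31.7 cm)² = 789.2 cm^2
Rod-side annular area A_ann = π/4 × (31.7² − 23.5²) = 355.5 cm^2
t_ext = A_cap·L/Q = 30.08 s
t_ret = A_ann·L/Q = 13.55 s
t_cycle = t_ext + t_ret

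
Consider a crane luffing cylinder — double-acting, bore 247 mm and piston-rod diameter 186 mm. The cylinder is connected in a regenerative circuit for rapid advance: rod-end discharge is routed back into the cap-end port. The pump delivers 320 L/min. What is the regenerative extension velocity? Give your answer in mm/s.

In regeneration the rod-end outflow joins the pump flow into the cap end, so the net volume the pump must supply per unit advance equals the rod cross-section area.
Rod cross-section A_rod = π/4 × (186 mm)² = 27170 mm^2
v = Q_pump / A_rod

v ≈ 196 mm/s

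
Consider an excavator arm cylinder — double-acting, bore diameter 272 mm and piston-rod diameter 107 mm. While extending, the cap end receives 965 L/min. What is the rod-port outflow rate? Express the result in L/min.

Cap-side area A_cap = π/4 × (272 mm)² = 58110 mm^2
Rod-side annular area A_ann = π/4 × (272² − 107²) = 49110 mm^2
Piston speed v = Q_in/A_cap; rod-end outflow Q_out = v × A_ann = Q_in × A_ann/A_cap.

Q_out ≈ 816 L/min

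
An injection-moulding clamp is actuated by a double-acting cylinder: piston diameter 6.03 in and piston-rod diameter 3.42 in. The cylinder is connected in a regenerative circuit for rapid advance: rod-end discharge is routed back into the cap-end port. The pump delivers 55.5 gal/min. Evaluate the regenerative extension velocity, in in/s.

In regeneration the rod-end outflow joins the pump flow into the cap end, so the net volume the pump must supply per unit advance equals the rod cross-section area.
Rod cross-section A_rod = π/4 × (3.42 in)² = 9.186 in^2
v = Q_pump / A_rod

v ≈ 23.3 in/s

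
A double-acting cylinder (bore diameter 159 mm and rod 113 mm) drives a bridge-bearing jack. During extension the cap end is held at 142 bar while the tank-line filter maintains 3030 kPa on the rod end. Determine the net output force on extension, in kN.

Cap-side area A_cap = π/4 × (159 mm)² = 19860 mm^2
Rod-side annular area A_ann = π/4 × (159² − 113²) = 9827 mm^2
Net thrust = P_cap·A_cap − P_rod·A_ann = 282.0 kN − 29.78 kN

F ≈ 252 kN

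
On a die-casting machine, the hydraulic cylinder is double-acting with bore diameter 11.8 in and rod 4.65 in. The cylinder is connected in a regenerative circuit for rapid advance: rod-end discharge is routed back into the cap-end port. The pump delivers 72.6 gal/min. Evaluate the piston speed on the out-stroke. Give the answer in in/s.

v ≈ 16.5 in/s

In regeneration the rod-end outflow joins the pump flow into the cap end, so the net volume the pump must supply per unit advance equals the rod cross-section area.
Rod cross-section A_rod = π/4 × (4.65 in)² = 16.98 in^2
v = Q_pump / A_rod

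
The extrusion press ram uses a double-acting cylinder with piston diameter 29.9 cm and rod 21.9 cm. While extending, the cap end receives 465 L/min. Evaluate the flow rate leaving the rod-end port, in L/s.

Q_out ≈ 3.59 L/s

Cap-side area A_cap = π/4 × (29.9 cm)² = 702.2 cm^2
Rod-side annular area A_ann = π/4 × (29.9² − 21.9²) = 325.5 cm^2
Piston speed v = Q_in/A_cap; rod-end outflow Q_out = v × A_ann = Q_in × A_ann/A_cap.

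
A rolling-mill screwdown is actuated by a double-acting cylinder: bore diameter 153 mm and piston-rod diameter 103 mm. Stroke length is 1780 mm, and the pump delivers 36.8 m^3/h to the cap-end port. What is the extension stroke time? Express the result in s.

t ≈ 3.20 s

Cap-side area A_cap = π/4 × (153 mm)² = 18390 mm^2
Swept volume V = A × L; t = V / Q = A·L / Q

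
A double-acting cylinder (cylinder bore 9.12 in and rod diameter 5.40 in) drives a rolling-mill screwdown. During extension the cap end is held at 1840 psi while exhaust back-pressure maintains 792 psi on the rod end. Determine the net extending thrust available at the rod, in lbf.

F ≈ 86600 lbf

Cap-side area A_cap = π/4 × (9.12 in)² = 65.33 in^2
Rod-side annular area A_ann = π/4 × (9.12² − 5.40²) = 42.42 in^2
Net thrust = P_cap·A_cap − P_rod·A_ann = 1.202e5 lbf − 33600 lbf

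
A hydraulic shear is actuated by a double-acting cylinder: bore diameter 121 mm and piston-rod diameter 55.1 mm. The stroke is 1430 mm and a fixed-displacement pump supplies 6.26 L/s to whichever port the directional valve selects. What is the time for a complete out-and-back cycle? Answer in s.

t ≈ 4.71 s

Cap-side area A_cap = π/4 × (121 mm)² = 11500 mm^2
Rod-side annular area A_ann = π/4 × (121² − 55.1²) = 9115 mm^2
t_ext = A_cap·L/Q = 2.627 s
t_ret = A_ann·L/Q = 2.082 s
t_cycle = t_ext + t_ret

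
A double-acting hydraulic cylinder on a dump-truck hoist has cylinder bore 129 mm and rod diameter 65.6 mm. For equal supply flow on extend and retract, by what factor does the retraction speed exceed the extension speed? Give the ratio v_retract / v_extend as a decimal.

v_ret/v_ext ≈ 1.35

Cap-side area A_cap = π/4 × (129 mm)² = 13070 mm^2
Rod-side annular area A_ann = π/4 × (129² − 65.6²) = 9690 mm^2
For equal Q, v ∝ 1/A, so v_ret/v_ext = A_cap/A_ann.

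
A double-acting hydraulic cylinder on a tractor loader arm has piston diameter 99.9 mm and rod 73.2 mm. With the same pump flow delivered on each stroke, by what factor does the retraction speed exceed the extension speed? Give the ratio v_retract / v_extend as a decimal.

v_ret/v_ext ≈ 2.16

Cap-side area A_cap = π/4 × (99.9 mm)² = 7838 mm^2
Rod-side annular area A_ann = π/4 × (99.9² − 73.2²) = 3630 mm^2
For equal Q, v ∝ 1/A, so v_ret/v_ext = A_cap/A_ann.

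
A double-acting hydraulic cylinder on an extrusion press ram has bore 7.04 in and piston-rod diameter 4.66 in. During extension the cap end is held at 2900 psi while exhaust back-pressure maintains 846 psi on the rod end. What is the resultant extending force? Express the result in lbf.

Cap-side area A_cap = π/4 × (7.04 in)² = 38.93 in^2
Rod-side annular area A_ann = π/4 × (7.04² − 4.66²) = 21.87 in^2
Net thrust = P_cap·A_cap − P_rod·A_ann = 1.129e5 lbf − 18500 lbf

F ≈ 94400 lbf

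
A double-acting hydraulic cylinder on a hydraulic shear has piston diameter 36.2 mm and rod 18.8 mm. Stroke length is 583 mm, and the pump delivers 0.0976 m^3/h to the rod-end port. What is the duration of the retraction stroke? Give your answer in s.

Rod-side annular area A_ann = π/4 × (36.2² − 18.8²) = 751.6 mm^2
Swept volume V = A × L; t = V / Q = A·L / Q

t ≈ 16.2 s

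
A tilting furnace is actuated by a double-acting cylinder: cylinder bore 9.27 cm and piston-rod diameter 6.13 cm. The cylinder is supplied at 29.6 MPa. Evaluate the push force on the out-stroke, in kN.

Cap-side area A_cap = π/4 × (9.27 cm)² = 67.49 cm^2
F = P × A_cap = 29.6 MPa × A_cap

F ≈ 200 kN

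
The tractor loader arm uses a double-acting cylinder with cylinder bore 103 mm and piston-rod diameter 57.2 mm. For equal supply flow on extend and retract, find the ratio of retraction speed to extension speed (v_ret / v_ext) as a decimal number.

Cap-side area A_cap = π/4 × (103 mm)² = 8332 mm^2
Rod-side annular area A_ann = π/4 × (103² − 57.2²) = 5763 mm^2
For equal Q, v ∝ 1/A, so v_ret/v_ext = A_cap/A_ann.

v_ret/v_ext ≈ 1.45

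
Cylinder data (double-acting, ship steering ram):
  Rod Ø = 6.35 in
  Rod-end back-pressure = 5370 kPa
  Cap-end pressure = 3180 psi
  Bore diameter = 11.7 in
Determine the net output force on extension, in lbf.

F ≈ 2.83e5 lbf

Cap-side area A_cap = π/4 × (11.7 in)² = 107.5 in^2
Rod-side annular area A_ann = π/4 × (11.7² − 6.35²) = 75.84 in^2
Net thrust = P_cap·A_cap − P_rod·A_ann = 3.419e5 lbf − 59070 lbf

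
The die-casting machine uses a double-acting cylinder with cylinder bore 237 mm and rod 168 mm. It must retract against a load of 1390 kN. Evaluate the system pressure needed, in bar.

P ≈ 633 bar

Rod-side annular area A_ann = π/4 × (237² − 168²) = 21950 mm^2
Retraction: pressure acts on the annular area.
P = F / A = 1390 kN / A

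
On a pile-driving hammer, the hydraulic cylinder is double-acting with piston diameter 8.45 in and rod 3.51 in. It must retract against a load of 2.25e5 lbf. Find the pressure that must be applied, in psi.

Rod-side annular area A_ann = π/4 × (8.45² − 3.51²) = 46.40 in^2
Retraction: pressure acts on the annular area.
P = F / A = 2.25e5 lbf / A

P ≈ 4850 psi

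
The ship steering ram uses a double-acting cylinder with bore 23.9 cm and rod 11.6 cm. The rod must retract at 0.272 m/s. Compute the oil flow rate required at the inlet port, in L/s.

Rod-side annular area A_ann = π/4 × (23.9² − 11.6²) = 342.9 cm^2
Q = A × v

Q ≈ 9.33 L/s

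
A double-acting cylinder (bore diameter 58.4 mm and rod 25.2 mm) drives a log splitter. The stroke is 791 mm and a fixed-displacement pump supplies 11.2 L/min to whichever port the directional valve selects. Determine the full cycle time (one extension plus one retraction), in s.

Cap-side area A_cap = π/4 × (58.4 mm)² = 2679 mm^2
Rod-side annular area A_ann = π/4 × (58.4² − 25.2²) = 2180 mm^2
t_ext = A_cap·L/Q = 11.35 s
t_ret = A_ann·L/Q = 9.237 s
t_cycle = t_ext + t_ret

t ≈ 20.6 s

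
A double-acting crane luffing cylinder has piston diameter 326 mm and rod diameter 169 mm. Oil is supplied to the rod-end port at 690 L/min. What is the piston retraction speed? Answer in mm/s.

Rod-side annular area A_ann = π/4 × (326² − 169²) = 61040 mm^2
Flow into the rod-end port fills the annular volume.
v = Q / A

v ≈ 188 mm/s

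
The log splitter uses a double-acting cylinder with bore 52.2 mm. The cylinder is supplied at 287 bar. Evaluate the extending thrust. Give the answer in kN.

Cap-side area A_cap = π/4 × (52.2 mm)² = 2140 mm^2
F = P × A_cap = 287 bar × A_cap

F ≈ 61.4 kN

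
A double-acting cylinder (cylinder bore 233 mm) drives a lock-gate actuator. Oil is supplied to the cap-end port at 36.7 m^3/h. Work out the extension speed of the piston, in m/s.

v ≈ 0.239 m/s

Cap-side area A_cap = π/4 × (233 mm)² = 42640 mm^2
v = Q / A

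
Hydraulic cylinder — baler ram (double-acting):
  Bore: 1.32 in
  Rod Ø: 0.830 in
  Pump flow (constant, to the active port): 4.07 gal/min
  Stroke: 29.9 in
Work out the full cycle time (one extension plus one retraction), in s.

Cap-side area A_cap = π/4 × (1.32 in)² = 1.368 in^2
Rod-side annular area A_ann = π/4 × (1.32² − 0.830²) = 0.8274 in^2
t_ext = A_cap·L/Q = 2.611 s
t_ret = A_ann·L/Q = 1.579 s
t_cycle = t_ext + t_ret

t ≈ 4.19 s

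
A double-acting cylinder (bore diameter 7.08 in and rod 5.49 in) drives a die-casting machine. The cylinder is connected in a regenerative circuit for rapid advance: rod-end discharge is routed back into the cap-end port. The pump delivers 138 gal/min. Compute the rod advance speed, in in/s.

v ≈ 22.4 in/s

In regeneration the rod-end outflow joins the pump flow into the cap end, so the net volume the pump must supply per unit advance equals the rod cross-section area.
Rod cross-section A_rod = π/4 × (5.49 in)² = 23.67 in^2
v = Q_pump / A_rod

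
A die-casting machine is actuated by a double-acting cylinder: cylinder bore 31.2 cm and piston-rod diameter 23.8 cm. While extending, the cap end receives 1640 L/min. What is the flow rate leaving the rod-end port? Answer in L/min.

Q_out ≈ 686 L/min

Cap-side area A_cap = π/4 × (31.2 cm)² = 764.5 cm^2
Rod-side annular area A_ann = π/4 × (31.2² − 23.8²) = 319.7 cm^2
Piston speed v = Q_in/A_cap; rod-end outflow Q_out = v × A_ann = Q_in × A_ann/A_cap.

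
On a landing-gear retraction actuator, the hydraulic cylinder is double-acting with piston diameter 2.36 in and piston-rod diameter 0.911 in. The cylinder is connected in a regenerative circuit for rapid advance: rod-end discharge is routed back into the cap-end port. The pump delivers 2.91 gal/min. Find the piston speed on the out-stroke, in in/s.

v ≈ 17.2 in/s

In regeneration the rod-end outflow joins the pump flow into the cap end, so the net volume the pump must supply per unit advance equals the rod cross-section area.
Rod cross-section A_rod = π/4 × (0.911 in)² = 0.6518 in^2
v = Q_pump / A_rod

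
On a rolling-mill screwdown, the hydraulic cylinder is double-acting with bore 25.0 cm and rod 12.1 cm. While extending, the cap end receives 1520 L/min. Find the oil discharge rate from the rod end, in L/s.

Cap-side area A_cap = π/4 × (25.0 cm)² = 490.9 cm^2
Rod-side annular area A_ann = π/4 × (25.0² − 12.1²) = 375.9 cm^2
Piston speed v = Q_in/A_cap; rod-end outflow Q_out = v × A_ann = Q_in × A_ann/A_cap.

Q_out ≈ 19.4 L/s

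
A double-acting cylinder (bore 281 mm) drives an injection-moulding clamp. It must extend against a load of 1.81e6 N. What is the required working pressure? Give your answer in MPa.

Cap-side area A_cap = π/4 × (281 mm)² = 62020 mm^2
P = F / A = 1.81e6 N / A

P ≈ 29.2 MPa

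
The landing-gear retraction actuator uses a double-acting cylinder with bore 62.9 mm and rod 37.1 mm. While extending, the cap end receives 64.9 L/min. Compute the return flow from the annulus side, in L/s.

Cap-side area A_cap = π/4 × (62.9 mm)² = 3107 mm^2
Rod-side annular area A_ann = π/4 × (62.9² − 37.1²) = 2026 mm^2
Piston speed v = Q_in/A_cap; rod-end outflow Q_out = v × A_ann = Q_in × A_ann/A_cap.

Q_out ≈ 0.705 L/s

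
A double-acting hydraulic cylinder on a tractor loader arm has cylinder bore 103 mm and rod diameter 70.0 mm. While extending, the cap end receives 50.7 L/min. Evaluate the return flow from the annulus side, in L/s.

Cap-side area A_cap = π/4 × (103 mm)² = 8332 mm^2
Rod-side annular area A_ann = π/4 × (103² − 70.0²) = 4484 mm^2
Piston speed v = Q_in/A_cap; rod-end outflow Q_out = v × A_ann = Q_in × A_ann/A_cap.

Q_out ≈ 0.455 L/s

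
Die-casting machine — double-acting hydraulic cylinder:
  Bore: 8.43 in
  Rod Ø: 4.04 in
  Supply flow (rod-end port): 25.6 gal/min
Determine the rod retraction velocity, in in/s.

v ≈ 2.29 in/s

Rod-side annular area A_ann = π/4 × (8.43² − 4.04²) = 43.00 in^2
Flow into the rod-end port fills the annular volume.
v = Q / A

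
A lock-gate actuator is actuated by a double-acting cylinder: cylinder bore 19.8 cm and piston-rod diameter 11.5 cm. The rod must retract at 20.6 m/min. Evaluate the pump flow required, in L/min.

Q ≈ 420 L/min

Rod-side annular area A_ann = π/4 × (19.8² − 11.5²) = 204.0 cm^2
Q = A × v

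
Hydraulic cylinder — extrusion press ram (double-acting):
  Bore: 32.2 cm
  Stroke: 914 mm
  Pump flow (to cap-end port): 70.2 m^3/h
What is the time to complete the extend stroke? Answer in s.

Cap-side area A_cap = π/4 × (32.2 cm)² = 814.3 cm^2
Swept volume V = A × L; t = V / Q = A·L / Q

t ≈ 3.82 s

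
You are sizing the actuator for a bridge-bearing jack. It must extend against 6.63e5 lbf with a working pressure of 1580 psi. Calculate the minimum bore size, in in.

D ≈ 23.1 in

Extension force acts on the full piston face: F = P × (π/4)D².
D = √(4F / (πP)) = √(4 × 6.63e5 lbf / (π × 1580 psi))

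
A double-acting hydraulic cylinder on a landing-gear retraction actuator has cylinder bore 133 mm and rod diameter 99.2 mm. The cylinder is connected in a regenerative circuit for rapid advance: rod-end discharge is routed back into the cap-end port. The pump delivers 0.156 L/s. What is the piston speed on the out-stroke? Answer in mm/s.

In regeneration the rod-end outflow joins the pump flow into the cap end, so the net volume the pump must supply per unit advance equals the rod cross-section area.
Rod cross-section A_rod = π/4 × (99.2 mm)² = 7729 mm^2
v = Q_pump / A_rod

v ≈ 20.2 mm/s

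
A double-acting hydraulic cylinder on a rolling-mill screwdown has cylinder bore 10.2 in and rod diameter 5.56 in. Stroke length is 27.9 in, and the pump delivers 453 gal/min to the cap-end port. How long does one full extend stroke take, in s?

Cap-side area A_cap = π/4 × (10.2 in)² = 81.71 in^2
Swept volume V = A × L; t = V / Q = A·L / Q

t ≈ 1.31 s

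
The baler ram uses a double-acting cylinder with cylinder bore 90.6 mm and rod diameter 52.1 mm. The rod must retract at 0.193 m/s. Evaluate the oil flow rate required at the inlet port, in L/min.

Rod-side annular area A_ann = π/4 × (90.6² − 52.1²) = 4315 mm^2
Q = A × v

Q ≈ 50.0 L/min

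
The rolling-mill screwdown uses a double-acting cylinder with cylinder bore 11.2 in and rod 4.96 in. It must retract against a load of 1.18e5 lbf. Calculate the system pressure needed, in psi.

Rod-side annular area A_ann = π/4 × (11.2² − 4.96²) = 79.20 in^2
Retraction: pressure acts on the annular area.
P = F / A = 1.18e5 lbf / A

P ≈ 1490 psi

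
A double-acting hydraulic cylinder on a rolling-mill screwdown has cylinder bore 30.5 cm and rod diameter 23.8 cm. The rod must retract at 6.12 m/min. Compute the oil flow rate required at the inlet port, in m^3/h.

Rod-side annular area A_ann = π/4 × (30.5² − 23.8²) = 285.7 cm^2
Q = A × v

Q ≈ 10.5 m^3/h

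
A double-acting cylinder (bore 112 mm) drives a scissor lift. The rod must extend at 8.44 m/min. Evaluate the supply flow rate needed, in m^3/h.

Cap-side area A_cap = π/4 × (112 mm)² = 9852 mm^2
Q = A × v

Q ≈ 4.99 m^3/h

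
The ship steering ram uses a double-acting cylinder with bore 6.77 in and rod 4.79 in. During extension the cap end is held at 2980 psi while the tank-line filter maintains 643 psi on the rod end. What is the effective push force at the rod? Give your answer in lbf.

F ≈ 95700 lbf

Cap-side area A_cap = π/4 × (6.77 in)² = 36.00 in^2
Rod-side annular area A_ann = π/4 × (6.77² − 4.79²) = 17.98 in^2
Net thrust = P_cap·A_cap − P_rod·A_ann = 1.073e5 lbf − 11560 lbf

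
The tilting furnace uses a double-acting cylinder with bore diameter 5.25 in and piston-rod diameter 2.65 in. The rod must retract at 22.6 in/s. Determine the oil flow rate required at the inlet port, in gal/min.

Q ≈ 94.7 gal/min

Rod-side annular area A_ann = π/4 × (5.25² − 2.65²) = 16.13 in^2
Q = A × v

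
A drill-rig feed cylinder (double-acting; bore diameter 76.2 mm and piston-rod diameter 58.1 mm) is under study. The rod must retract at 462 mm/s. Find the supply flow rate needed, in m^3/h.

Q ≈ 3.18 m^3/h

Rod-side annular area A_ann = π/4 × (76.2² − 58.1²) = 1909 mm^2
Q = A × v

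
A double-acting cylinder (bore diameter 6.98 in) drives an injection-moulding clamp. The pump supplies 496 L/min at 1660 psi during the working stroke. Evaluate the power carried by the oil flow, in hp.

Hydraulic power = P × Q

W ≈ 127 hp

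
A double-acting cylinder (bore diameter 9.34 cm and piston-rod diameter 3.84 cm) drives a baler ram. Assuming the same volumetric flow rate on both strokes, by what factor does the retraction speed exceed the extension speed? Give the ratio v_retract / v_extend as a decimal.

Cap-side area A_cap = π/4 × (9.34 cm)² = 68.51 cm^2
Rod-side annular area A_ann = π/4 × (9.34² − 3.84²) = 56.93 cm^2
For equal Q, v ∝ 1/A, so v_ret/v_ext = A_cap/A_ann.

v_ret/v_ext ≈ 1.20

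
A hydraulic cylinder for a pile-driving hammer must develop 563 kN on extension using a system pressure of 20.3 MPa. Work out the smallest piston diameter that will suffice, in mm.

D ≈ 188 mm

Extension force acts on the full piston face: F = P × (π/4)D².
D = √(4F / (πP)) = √(4 × 563 kN / (π × 20.3 MPa))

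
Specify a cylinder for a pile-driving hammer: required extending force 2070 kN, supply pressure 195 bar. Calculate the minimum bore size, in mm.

D ≈ 368 mm

Extension force acts on the full piston face: F = P × (π/4)D².
D = √(4F / (πP)) = √(4 × 2070 kN / (π × 195 bar))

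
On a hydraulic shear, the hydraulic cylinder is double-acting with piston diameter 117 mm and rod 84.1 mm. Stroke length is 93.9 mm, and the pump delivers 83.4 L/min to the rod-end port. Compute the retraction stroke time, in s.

t ≈ 0.351 s

Rod-side annular area A_ann = π/4 × (117² − 84.1²) = 5196 mm^2
Swept volume V = A × L; t = V / Q = A·L / Q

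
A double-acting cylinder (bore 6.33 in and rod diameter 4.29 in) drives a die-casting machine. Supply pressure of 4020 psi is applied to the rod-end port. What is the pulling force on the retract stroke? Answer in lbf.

Rod-side annular area A_ann = π/4 × (6.33² − 4.29²) = 17.02 in^2
On retraction the pressure acts on the annular area (bore minus rod).
F = P × A_ann

F ≈ 68400 lbf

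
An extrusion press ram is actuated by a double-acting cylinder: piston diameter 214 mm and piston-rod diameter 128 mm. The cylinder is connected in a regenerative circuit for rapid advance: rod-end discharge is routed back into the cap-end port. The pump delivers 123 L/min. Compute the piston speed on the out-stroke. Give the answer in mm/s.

v ≈ 159 mm/s

In regeneration the rod-end outflow joins the pump flow into the cap end, so the net volume the pump must supply per unit advance equals the rod cross-section area.
Rod cross-section A_rod = π/4 × (128 mm)² = 12870 mm^2
v = Q_pump / A_rod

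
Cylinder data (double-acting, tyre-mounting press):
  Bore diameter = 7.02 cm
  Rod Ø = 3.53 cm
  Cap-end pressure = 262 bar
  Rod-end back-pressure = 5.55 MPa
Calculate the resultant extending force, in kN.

F ≈ 85.4 kN

Cap-side area A_cap = π/4 × (7.02 cm)² = 38.70 cm^2
Rod-side annular area A_ann = π/4 × (7.02² − 3.53²) = 28.92 cm^2
Net thrust = P_cap·A_cap − P_rod·A_ann = 101.4 kN − 16.05 kN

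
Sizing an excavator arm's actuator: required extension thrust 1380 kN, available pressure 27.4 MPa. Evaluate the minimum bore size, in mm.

Extension force acts on the full piston face: F = P × (π/4)D².
D = √(4F / (πP)) = √(4 × 1380 kN / (π × 27.4 MPa))

D ≈ 253 mm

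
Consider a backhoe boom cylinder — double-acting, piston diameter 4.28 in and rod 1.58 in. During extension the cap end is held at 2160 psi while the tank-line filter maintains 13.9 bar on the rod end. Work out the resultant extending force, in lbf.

F ≈ 28600 lbf

Cap-side area A_cap = π/4 × (4.28 in)² = 14.39 in^2
Rod-side annular area A_ann = π/4 × (4.28² − 1.58²) = 12.43 in^2
Net thrust = P_cap·A_cap − P_rod·A_ann = 31080 lbf − 2505 lbf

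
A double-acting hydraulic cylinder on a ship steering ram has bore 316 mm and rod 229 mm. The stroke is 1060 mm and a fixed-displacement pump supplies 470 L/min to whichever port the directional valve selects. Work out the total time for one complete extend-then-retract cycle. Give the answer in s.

t ≈ 15.7 s

Cap-side area A_cap = π/4 × (316 mm)² = 78430 mm^2
Rod-side annular area A_ann = π/4 × (316² − 229²) = 37240 mm^2
t_ext = A_cap·L/Q = 10.61 s
t_ret = A_ann·L/Q = 5.039 s
t_cycle = t_ext + t_ret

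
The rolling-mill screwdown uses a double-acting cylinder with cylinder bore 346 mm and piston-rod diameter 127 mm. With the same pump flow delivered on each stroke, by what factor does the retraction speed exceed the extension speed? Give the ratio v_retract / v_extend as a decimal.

Cap-side area A_cap = π/4 × (346 mm)² = 94020 mm^2
Rod-side annular area A_ann = π/4 × (346² − 127²) = 81360 mm^2
For equal Q, v ∝ 1/A, so v_ret/v_ext = A_cap/A_ann.

v_ret/v_ext ≈ 1.16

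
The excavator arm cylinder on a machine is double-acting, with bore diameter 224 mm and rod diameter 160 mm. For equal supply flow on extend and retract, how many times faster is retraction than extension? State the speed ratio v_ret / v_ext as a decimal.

Cap-side area A_cap = π/4 × (224 mm)² = 39410 mm^2
Rod-side annular area A_ann = π/4 × (224² − 160²) = 19300 mm^2
For equal Q, v ∝ 1/A, so v_ret/v_ext = A_cap/A_ann.

v_ret/v_ext ≈ 2.04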